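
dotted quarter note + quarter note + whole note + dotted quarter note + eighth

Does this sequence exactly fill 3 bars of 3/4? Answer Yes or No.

One bar of 3/4 = 6 eighth notes, so 3 bars = 18.
In eighth notes: dotted quarter note = 3; quarter note = 2; whole note = 8; dotted quarter note = 3; eighth = 1.
Total: 3 + 2 + 8 + 3 + 1 = 17.
17 falls short of 18, so the answer is No.

No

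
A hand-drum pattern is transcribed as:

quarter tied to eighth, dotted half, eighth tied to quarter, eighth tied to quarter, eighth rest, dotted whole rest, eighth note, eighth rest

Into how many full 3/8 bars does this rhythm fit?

10

One bar of 3/8 = 3 eighth notes.
Convert each value to eighth notes: quarter tied to eighth (quarter + eighth) = 3; dotted half = 6; eighth tied to quarter (eighth + quarter) = 3; eighth tied to quarter (eighth + quarter) = 3; eighth rest = 1; dotted whole rest = 12; eighth note = 1; eighth rest = 1.
Total: 3 + 6 + 3 + 3 + 1 + 12 + 1 + 1 = 30.
30 ÷ 3 = 10 complete bars with 0 left over.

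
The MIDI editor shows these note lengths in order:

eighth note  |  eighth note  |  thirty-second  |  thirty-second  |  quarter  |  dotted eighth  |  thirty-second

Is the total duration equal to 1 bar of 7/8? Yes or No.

No

One bar of 7/8 = 28 thirty-second notes.
In thirty-second notes: eighth note = 4; eighth note = 4; thirty-second = 1; thirty-second = 1; quarter = 8; dotted eighth = 6; thirty-second = 1.
Adding: 4 + 4 + 1 + 1 + 8 + 6 + 1 = 25.
25 falls short of 28, so the answer is No.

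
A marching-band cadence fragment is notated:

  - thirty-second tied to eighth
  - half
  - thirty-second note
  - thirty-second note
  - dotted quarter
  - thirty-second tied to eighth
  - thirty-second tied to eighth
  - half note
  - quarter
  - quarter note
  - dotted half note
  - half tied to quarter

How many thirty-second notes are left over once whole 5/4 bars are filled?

5

One bar of 5/4 = 40 thirty-second notes.
Convert each value to thirty-second notes: thirty-second tied to eighth (thirty-second + eighth) = 5; half = 16; thirty-second note = 1; thirty-second note = 1; dotted quarter = 12; thirty-second tied to eighth (thirty-second + eighth) = 5; thirty-second tied to eighth (thirty-second + eighth) = 5; half note = 16; quarter = 8; quarter note = 8; dotted half note = 24; half tied to quarter (half + quarter) = 24.
Total: 5 + 16 + 1 + 1 + 12 + 5 + 5 + 16 + 8 + 8 + 24 + 24 = 125.
125 ÷ 40 = 3 complete bars with 5 thirty-second notes remaining.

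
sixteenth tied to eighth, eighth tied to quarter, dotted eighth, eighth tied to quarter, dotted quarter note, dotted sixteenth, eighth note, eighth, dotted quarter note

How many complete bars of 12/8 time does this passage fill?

1

One bar of 12/8 = 48 thirty-second notes.
Each duration in thirty-second notes: sixteenth tied to eighth (sixteenth + eighth) = 6; eighth tied to quarter (eighth + quarter) = 12; dotted eighth = 6; eighth tied to quarter (eighth + quarter) = 12; dotted quarter note = 12; dotted sixteenth = 3; eighth note = 4; eighth = 4; dotted quarter note = 12.
Total: 6 + 12 + 6 + 12 + 12 + 3 + 4 + 4 + 12 = 71.
71 ÷ 48 = 1 complete bar with 23 left over.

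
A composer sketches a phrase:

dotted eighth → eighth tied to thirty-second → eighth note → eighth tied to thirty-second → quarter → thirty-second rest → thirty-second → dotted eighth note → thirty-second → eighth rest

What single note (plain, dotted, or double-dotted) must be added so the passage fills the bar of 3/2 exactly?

double-dotted eighth note

The bar of 3/2 = 48 thirty-second notes.
In thirty-second notes: dotted eighth = 6; eighth tied to thirty-second (eighth + thirty-second) = 5; eighth note = 4; eighth tied to thirty-second (eighth + thirty-second) = 5; quarter = 8; thirty-second rest = 1; thirty-second = 1; dotted eighth note = 6; thirty-second = 1; eighth rest = 4.
Total: 6 + 5 + 4 + 5 + 8 + 1 + 1 + 6 + 1 + 4 = 41.
Remaining: 48 − 41 = 7 thirty-second notes, which is a double-dotted eighth note.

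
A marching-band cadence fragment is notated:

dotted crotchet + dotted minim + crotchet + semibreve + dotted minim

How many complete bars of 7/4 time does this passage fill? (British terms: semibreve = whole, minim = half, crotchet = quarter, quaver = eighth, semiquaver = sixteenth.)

1

One bar of 7/4 = 14 eighth notes.
Working in eighth notes: dotted crotchet = 3; dotted minim = 6; crotchet = 2; semibreve = 8; dotted minim = 6.
Adding: 3 + 6 + 2 + 8 + 6 = 25.
25 ÷ 14 = 1 complete bar with 11 left over.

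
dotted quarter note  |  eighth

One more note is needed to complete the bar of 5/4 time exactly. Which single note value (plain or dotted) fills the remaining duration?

The bar of 5/4 = 10 eighth notes.
Express everything in eighth notes: dotted quarter note = 3; eighth = 1.
Altogether 3 + 1 = 4.
Remaining: 10 − 4 = 6 eighth notes, which is a dotted half note.

dotted half note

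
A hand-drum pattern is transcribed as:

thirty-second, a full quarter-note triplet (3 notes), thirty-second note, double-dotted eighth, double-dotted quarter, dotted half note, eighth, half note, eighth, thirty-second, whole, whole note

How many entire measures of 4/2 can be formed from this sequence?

One bar of 4/2 = 64 thirty-second notes.
In thirty-second notes: thirty-second = 1; a full quarter-note triplet (3 notes) (three triplet quarters span one half) = 16; thirty-second note = 1; double-dotted eighth = 7; double-dotted quarter = 14; dotted half note = 24; eighth = 4; half note = 16; eighth = 4; thirty-second = 1; whole = 32; whole note = 32.
Sum: 1 + 16 + 1 + 7 + 14 + 24 + 4 + 16 + 4 + 1 + 32 + 32 = 152.
152 ÷ 64 = 2 complete bars with 24 left over.

2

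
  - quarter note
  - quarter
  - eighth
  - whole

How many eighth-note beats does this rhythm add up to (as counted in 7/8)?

13

One eighth-note beat = 2 sixteenth notes.
Working in sixteenth notes: quarter note = 4; quarter = 4; eighth = 2; whole = 16.
Altogether 4 + 4 + 2 + 16 = 26.
26 ÷ 2 = 13 beats.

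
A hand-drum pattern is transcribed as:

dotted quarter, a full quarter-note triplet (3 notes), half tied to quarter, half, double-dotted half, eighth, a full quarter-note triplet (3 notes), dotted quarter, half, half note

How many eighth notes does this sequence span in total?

Convert each value to eighth notes: dotted quarter = 3; a full quarter-note triplet (3 notes) (three triplet quarters span one half) = 4; half tied to quarter (half + quarter) = 6; half = 4; double-dotted half = 7; eighth = 1; a full quarter-note triplet (3 notes) (three triplet quarters span one half) = 4; dotted quarter = 3; half = 4; half note = 4.
Total: 3 + 4 + 6 + 4 + 7 + 1 + 4 + 3 + 4 + 4 = 40 eighth notes.

40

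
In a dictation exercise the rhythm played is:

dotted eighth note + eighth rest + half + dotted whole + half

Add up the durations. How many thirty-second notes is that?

Convert each value to thirty-second notes: dotted eighth note = 6; eighth rest = 4; half = 16; dotted whole = 48; half = 16.
Total: 6 + 4 + 16 + 48 + 16 = 90 thirty-second notes.

90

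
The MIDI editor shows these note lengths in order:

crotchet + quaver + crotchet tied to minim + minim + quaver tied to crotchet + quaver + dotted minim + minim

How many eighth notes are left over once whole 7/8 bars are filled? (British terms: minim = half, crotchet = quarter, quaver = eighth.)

One bar of 7/8 = 7 eighth notes.
Convert each value to eighth notes: crotchet = 2; quaver = 1; crotchet tied to minim (crotchet + minim) = 6; minim = 4; quaver tied to crotchet (quaver + crotchet) = 3; quaver = 1; dotted minim = 6; minim = 4.
Adding: 2 + 1 + 6 + 4 + 3 + 1 + 6 + 4 = 27.
27 ÷ 7 = 3 complete bars with 6 eighth notes remaining.

6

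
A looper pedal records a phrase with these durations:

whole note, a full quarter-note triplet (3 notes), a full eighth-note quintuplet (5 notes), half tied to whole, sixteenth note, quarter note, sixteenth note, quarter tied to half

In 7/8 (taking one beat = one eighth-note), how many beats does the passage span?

One eighth-note beat = 2 sixteenth notes.
Convert each value to sixteenth notes: whole note = 16; a full quarter-note triplet (3 notes) (three triplet quarters span one half) = 8; a full eighth-note quintuplet (5 notes) (five quintuplet eighths span one half) = 8; half tied to whole (half + whole) = 24; sixteenth note = 1; quarter note = 4; sixteenth note = 1; quarter tied to half (quarter + half) = 12.
Altogether 16 + 8 + 8 + 24 + 1 + 4 + 1 + 12 = 74.
74 ÷ 2 = 37 beats.

37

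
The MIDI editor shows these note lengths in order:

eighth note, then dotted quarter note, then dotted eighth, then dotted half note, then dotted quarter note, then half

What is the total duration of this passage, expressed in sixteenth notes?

37

Express everything in sixteenth notes: eighth note = 2; dotted quarter note = 6; dotted eighth = 3; dotted half note = 12; dotted quarter note = 6; half = 8.
Sum: 2 + 6 + 3 + 12 + 6 + 8 = 37 sixteenth notes.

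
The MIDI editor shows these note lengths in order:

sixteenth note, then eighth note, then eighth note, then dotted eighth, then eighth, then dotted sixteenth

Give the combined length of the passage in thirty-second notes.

23

In thirty-second notes: sixteenth note = 2; eighth note = 4; eighth note = 4; dotted eighth = 6; eighth = 4; dotted sixteenth = 3.
Altogether 2 + 4 + 4 + 6 + 4 + 3 = 23 thirty-second notes.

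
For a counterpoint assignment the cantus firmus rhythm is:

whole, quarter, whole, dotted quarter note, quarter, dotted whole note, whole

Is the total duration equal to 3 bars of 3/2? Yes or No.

One bar of 3/2 = 12 eighth notes, so 3 bars = 36.
In eighth notes: whole = 8; quarter = 2; whole = 8; dotted quarter note = 3; quarter = 2; dotted whole note = 12; whole = 8.
Adding: 8 + 2 + 8 + 3 + 2 + 12 + 8 = 43.
43 exceeds 36, so the answer is No.

No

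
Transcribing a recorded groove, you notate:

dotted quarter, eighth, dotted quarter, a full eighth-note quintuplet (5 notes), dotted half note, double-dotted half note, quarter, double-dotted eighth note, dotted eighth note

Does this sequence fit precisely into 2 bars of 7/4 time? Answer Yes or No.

No

One bar of 7/4 = 56 thirty-second notes, so 2 bars = 112.
Convert each value to thirty-second notes: dotted quarter = 12; eighth = 4; dotted quarter = 12; a full eighth-note quintuplet (5 notes) (five quintuplet eighths span one half) = 16; dotted half note = 24; double-dotted half note = 28; quarter = 8; double-dotted eighth note = 7; dotted eighth note = 6.
Adding: 12 + 4 + 12 + 16 + 24 + 28 + 8 + 7 + 6 = 117.
117 exceeds 112, so the answer is No.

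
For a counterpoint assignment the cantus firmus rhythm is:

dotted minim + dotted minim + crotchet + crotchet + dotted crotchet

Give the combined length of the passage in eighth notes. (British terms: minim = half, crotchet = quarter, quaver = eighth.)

Each duration in eighth notes: dotted minim = 6; dotted minim = 6; crotchet = 2; crotchet = 2; dotted crotchet = 3.
Adding: 6 + 6 + 2 + 2 + 3 = 19 eighth notes.

19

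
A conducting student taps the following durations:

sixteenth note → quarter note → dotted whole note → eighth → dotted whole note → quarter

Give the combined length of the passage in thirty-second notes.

Convert each value to thirty-second notes: sixteenth note = 2; quarter note = 8; dotted whole note = 48; eighth = 4; dotted whole note = 48; quarter = 8.
Altogether 2 + 8 + 48 + 4 + 48 + 8 = 118 thirty-second notes.

118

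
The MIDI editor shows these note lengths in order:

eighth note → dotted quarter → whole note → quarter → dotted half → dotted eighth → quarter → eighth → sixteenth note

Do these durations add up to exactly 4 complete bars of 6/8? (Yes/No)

One bar of 6/8 = 12 sixteenth notes, so 4 bars = 48.
Express everything in sixteenth notes: eighth note = 2; dotted quarter = 6; whole note = 16; quarter = 4; dotted half = 12; dotted eighth = 3; quarter = 4; eighth = 2; sixteenth note = 1.
Altogether 2 + 6 + 16 + 4 + 12 + 3 + 4 + 2 + 1 = 50.
50 exceeds 48, so the answer is No.

No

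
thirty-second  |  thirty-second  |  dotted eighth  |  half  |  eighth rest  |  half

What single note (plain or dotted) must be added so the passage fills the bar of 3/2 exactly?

The bar of 3/2 = 48 thirty-second notes.
Working in thirty-second notes: thirty-second = 1; thirty-second = 1; dotted eighth = 6; half = 16; eighth rest = 4; half = 16.
Total: 1 + 1 + 6 + 16 + 4 + 16 = 44.
Remaining: 48 − 44 = 4 thirty-second notes, which is a eighth note.

eighth note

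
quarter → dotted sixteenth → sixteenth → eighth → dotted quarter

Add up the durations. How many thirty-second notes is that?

29

Convert each value to thirty-second notes: quarter = 8; dotted sixteenth = 3; sixteenth = 2; eighth = 4; dotted quarter = 12.
Sum: 8 + 3 + 2 + 4 + 12 = 29 thirty-second notes.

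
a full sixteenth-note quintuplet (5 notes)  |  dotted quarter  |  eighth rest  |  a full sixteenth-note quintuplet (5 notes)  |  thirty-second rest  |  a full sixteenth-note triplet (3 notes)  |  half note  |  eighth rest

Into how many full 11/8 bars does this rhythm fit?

1

One bar of 11/8 = 44 thirty-second notes.
Each duration in thirty-second notes: a full sixteenth-note quintuplet (5 notes) (five quintuplet sixteenths span one quarter) = 8; dotted quarter = 12; eighth rest = 4; a full sixteenth-note quintuplet (5 notes) (five quintuplet sixteenths span one quarter) = 8; thirty-second rest = 1; a full sixteenth-note triplet (3 notes) (three triplet sixteenths span one eighth) = 4; half note = 16; eighth rest = 4.
Adding: 8 + 12 + 4 + 8 + 1 + 4 + 16 + 4 = 57.
57 ÷ 44 = 1 complete bar with 13 left over.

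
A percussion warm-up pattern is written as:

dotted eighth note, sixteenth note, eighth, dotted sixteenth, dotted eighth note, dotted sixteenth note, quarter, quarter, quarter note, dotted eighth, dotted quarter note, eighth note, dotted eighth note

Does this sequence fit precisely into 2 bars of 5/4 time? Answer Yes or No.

One bar of 5/4 = 40 thirty-second notes, so 2 bars = 80.
Each duration in thirty-second notes: dotted eighth note = 6; sixteenth note = 2; eighth = 4; dotted sixteenth = 3; dotted eighth note = 6; dotted sixteenth note = 3; quarter = 8; quarter = 8; quarter note = 8; dotted eighth = 6; dotted quarter note = 12; eighth note = 4; dotted eighth note = 6.
Altogether 6 + 2 + 4 + 3 + 6 + 3 + 8 + 8 + 8 + 6 + 12 + 4 + 6 = 76.
76 falls short of 80, so the answer is No.

No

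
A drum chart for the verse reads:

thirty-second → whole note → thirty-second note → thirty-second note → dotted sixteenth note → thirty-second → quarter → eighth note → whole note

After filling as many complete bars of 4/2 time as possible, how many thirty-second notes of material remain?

One bar of 4/2 = 64 thirty-second notes.
Express everything in thirty-second notes: thirty-second = 1; whole note = 32; thirty-second note = 1; thirty-second note = 1; dotted sixteenth note = 3; thirty-second = 1; quarter = 8; eighth note = 4; whole note = 32.
Total: 1 + 32 + 1 + 1 + 3 + 1 + 8 + 4 + 32 = 83.
83 ÷ 64 = 1 complete bar with 19 thirty-second notes remaining.

19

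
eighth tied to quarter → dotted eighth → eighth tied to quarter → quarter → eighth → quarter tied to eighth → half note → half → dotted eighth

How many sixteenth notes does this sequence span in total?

In sixteenth notes: eighth tied to quarter (eighth + quarter) = 6; dotted eighth = 3; eighth tied to quarter (eighth + quarter) = 6; quarter = 4; eighth = 2; quarter tied to eighth (quarter + eighth) = 6; half note = 8; half = 8; dotted eighth = 3.
Sum: 6 + 3 + 6 + 4 + 2 + 6 + 8 + 8 + 3 = 46 sixteenth notes.

46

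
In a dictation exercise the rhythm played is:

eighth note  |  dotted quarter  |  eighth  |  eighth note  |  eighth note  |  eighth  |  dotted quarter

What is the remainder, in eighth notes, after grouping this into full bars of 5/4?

One bar of 5/4 = 10 eighth notes.
In eighth notes: eighth note = 1; dotted quarter = 3; eighth = 1; eighth note = 1; eighth note = 1; eighth = 1; dotted quarter = 3.
Altogether 1 + 3 + 1 + 1 + 1 + 1 + 3 = 11.
11 ÷ 10 = 1 complete bar with 1 eighth note remaining.

1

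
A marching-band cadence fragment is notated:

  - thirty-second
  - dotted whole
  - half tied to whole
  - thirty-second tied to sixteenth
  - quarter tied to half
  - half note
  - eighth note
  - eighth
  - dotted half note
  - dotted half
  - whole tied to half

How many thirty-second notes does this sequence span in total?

In thirty-second notes: thirty-second = 1; dotted whole = 48; half tied to whole (half + whole) = 48; thirty-second tied to sixteenth (thirty-second + sixteenth) = 3; quarter tied to half (quarter + half) = 24; half note = 16; eighth note = 4; eighth = 4; dotted half note = 24; dotted half = 24; whole tied to half (whole + half) = 48.
Altogether 1 + 48 + 48 + 3 + 24 + 16 + 4 + 4 + 24 + 24 + 48 = 244 thirty-second notes.

244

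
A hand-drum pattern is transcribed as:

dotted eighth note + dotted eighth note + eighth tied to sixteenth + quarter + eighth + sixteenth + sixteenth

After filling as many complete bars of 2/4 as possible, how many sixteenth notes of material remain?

One bar of 2/4 = 8 sixteenth notes.
Working in sixteenth notes: dotted eighth note = 3; dotted eighth note = 3; eighth tied to sixteenth (eighth + sixteenth) = 3; quarter = 4; eighth = 2; sixteenth = 1; sixteenth = 1.
Adding: 3 + 3 + 3 + 4 + 2 + 1 + 1 = 17.
17 ÷ 8 = 2 complete bars with 1 sixteenth note remaining.

1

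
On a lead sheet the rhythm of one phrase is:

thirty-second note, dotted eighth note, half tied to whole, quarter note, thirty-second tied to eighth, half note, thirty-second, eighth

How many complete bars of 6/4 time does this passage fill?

1

One bar of 6/4 = 48 thirty-second notes.
Convert each value to thirty-second notes: thirty-second note = 1; dotted eighth note = 6; half tied to whole (half + whole) = 48; quarter note = 8; thirty-second tied to eighth (thirty-second + eighth) = 5; half note = 16; thirty-second = 1; eighth = 4.
Total: 1 + 6 + 48 + 8 + 5 + 16 + 1 + 4 = 89.
89 ÷ 48 = 1 complete bar with 41 left over.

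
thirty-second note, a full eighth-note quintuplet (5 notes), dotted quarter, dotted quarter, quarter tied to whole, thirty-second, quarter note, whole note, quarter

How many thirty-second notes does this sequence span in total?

130

Working in thirty-second notes: thirty-second note = 1; a full eighth-note quintuplet (5 notes) (five quintuplet eighths span one half) = 16; dotted quarter = 12; dotted quarter = 12; quarter tied to whole (quarter + whole) = 40; thirty-second = 1; quarter note = 8; whole note = 32; quarter = 8.
Altogether 1 + 16 + 12 + 12 + 40 + 1 + 8 + 32 + 8 = 130 thirty-second notes.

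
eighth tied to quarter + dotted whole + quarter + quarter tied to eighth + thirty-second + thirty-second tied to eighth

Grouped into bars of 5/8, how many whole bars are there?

4

One bar of 5/8 = 20 thirty-second notes.
Convert each value to thirty-second notes: eighth tied to quarter (eighth + quarter) = 12; dotted whole = 48; quarter = 8; quarter tied to eighth (quarter + eighth) = 12; thirty-second = 1; thirty-second tied to eighth (thirty-second + eighth) = 5.
Altogether 12 + 48 + 8 + 12 + 1 + 5 = 86.
86 ÷ 20 = 4 complete bars with 6 left over.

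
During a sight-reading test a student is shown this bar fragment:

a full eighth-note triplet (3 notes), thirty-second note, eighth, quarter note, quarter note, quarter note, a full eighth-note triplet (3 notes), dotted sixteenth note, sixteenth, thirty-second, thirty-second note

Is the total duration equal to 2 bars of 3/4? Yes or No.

No

One bar of 3/4 = 24 thirty-second notes, so 2 bars = 48.
Express everything in thirty-second notes: a full eighth-note triplet (3 notes) (three triplet eighths span one quarter) = 8; thirty-second note = 1; eighth = 4; quarter note = 8; quarter note = 8; quarter note = 8; a full eighth-note triplet (3 notes) (three triplet eighths span one quarter) = 8; dotted sixteenth note = 3; sixteenth = 2; thirty-second = 1; thirty-second note = 1.
Adding: 8 + 1 + 4 + 8 + 8 + 8 + 8 + 3 + 2 + 1 + 1 = 52.
52 exceeds 48, so the answer is No.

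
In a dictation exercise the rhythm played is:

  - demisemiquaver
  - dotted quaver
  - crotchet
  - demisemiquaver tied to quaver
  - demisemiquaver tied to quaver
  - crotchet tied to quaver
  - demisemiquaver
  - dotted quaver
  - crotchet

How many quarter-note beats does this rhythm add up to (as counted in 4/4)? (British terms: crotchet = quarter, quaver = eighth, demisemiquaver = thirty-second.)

6.5

One quarter-note beat = 8 thirty-second notes.
In thirty-second notes: demisemiquaver = 1; dotted quaver = 6; crotchet = 8; demisemiquaver tied to quaver (demisemiquaver + quaver) = 5; demisemiquaver tied to quaver (demisemiquaver + quaver) = 5; crotchet tied to quaver (crotchet + quaver) = 12; demisemiquaver = 1; dotted quaver = 6; crotchet = 8.
Total: 1 + 6 + 8 + 5 + 5 + 12 + 1 + 6 + 8 = 52.
52 ÷ 8 = 6.5 beats.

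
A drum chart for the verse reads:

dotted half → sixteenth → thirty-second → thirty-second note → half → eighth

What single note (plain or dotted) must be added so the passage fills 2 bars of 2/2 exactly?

half note

2 bars of 2/2 = 64 thirty-second notes.
Working in thirty-second notes: dotted half = 24; sixteenth = 2; thirty-second = 1; thirty-second note = 1; half = 16; eighth = 4.
Total: 24 + 2 + 1 + 1 + 16 + 4 = 48.
Remaining: 64 − 48 = 16 thirty-second notes, which is a half note.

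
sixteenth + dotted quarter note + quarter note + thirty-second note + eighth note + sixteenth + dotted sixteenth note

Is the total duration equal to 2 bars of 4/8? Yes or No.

One bar of 4/8 = 16 thirty-second notes, so 2 bars = 32.
Each duration in thirty-second notes: sixteenth = 2; dotted quarter note = 12; quarter note = 8; thirty-second note = 1; eighth note = 4; sixteenth = 2; dotted sixteenth note = 3.
Total: 2 + 12 + 8 + 1 + 4 + 2 + 3 = 32.
32 equals 32, so the answer is Yes.

Yes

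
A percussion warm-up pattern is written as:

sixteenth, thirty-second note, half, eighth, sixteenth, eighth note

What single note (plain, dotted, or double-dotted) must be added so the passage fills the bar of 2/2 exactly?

dotted sixteenth note

The bar of 2/2 = 32 thirty-second notes.
Each duration in thirty-second notes: sixteenth = 2; thirty-second note = 1; half = 16; eighth = 4; sixteenth = 2; eighth note = 4.
Adding: 2 + 1 + 16 + 4 + 2 + 4 = 29.
Remaining: 32 − 29 = 3 thirty-second notes, which is a dotted sixteenth note.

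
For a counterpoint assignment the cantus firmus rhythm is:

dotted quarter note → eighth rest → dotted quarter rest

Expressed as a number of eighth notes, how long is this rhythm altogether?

Each duration in eighth notes: dotted quarter note = 3; eighth rest = 1; dotted quarter rest = 3.
Adding: 3 + 1 + 3 = 7 eighth notes.

7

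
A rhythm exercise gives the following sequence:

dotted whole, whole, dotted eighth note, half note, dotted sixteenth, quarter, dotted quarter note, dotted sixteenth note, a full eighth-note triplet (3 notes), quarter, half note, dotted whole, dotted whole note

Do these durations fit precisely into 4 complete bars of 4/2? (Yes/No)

One bar of 4/2 = 64 thirty-second notes, so 4 bars = 256.
Working in thirty-second notes: dotted whole = 48; whole = 32; dotted eighth note = 6; half note = 16; dotted sixteenth = 3; quarter = 8; dotted quarter note = 12; dotted sixteenth note = 3; a full eighth-note triplet (3 notes) (three triplet eighths span one quarter) = 8; quarter = 8; half note = 16; dotted whole = 48; dotted whole note = 48.
Adding: 48 + 32 + 6 + 16 + 3 + 8 + 12 + 3 + 8 + 8 + 16 + 48 + 48 = 256.
256 equals 256, so the answer is Yes.

Yes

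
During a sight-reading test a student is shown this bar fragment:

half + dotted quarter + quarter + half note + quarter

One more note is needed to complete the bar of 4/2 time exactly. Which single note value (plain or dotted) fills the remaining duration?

The bar of 4/2 = 16 eighth notes.
Convert each value to eighth notes: half = 4; dotted quarter = 3; quarter = 2; half note = 4; quarter = 2.
Altogether 4 + 3 + 2 + 4 + 2 = 15.
Remaining: 16 − 15 = 1 eighth note, which is a eighth note.

eighth note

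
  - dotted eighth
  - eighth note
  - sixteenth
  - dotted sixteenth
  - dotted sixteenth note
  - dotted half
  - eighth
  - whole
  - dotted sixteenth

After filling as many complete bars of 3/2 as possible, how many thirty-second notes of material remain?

One bar of 3/2 = 48 thirty-second notes.
In thirty-second notes: dotted eighth = 6; eighth note = 4; sixteenth = 2; dotted sixteenth = 3; dotted sixteenth note = 3; dotted half = 24; eighth = 4; whole = 32; dotted sixteenth = 3.
Sum: 6 + 4 + 2 + 3 + 3 + 24 + 4 + 32 + 3 = 81.
81 ÷ 48 = 1 complete bar with 33 thirty-second notes remaining.

33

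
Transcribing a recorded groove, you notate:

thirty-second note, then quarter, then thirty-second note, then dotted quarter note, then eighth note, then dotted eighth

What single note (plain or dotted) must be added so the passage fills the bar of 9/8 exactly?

The bar of 9/8 = 36 thirty-second notes.
Convert each value to thirty-second notes: thirty-second note = 1; quarter = 8; thirty-second note = 1; dotted quarter note = 12; eighth note = 4; dotted eighth = 6.
Altogether 1 + 8 + 1 + 12 + 4 + 6 = 32.
Remaining: 36 − 32 = 4 thirty-second notes, which is a eighth note.

eighth note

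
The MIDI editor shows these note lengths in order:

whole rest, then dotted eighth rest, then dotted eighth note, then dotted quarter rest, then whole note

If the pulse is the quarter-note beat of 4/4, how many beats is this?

11

One quarter-note beat = 4 sixteenth notes.
Each duration in sixteenth notes: whole rest = 16; dotted eighth rest = 3; dotted eighth note = 3; dotted quarter rest = 6; whole note = 16.
Total: 16 + 3 + 3 + 6 + 16 = 44.
44 ÷ 4 = 11 beats.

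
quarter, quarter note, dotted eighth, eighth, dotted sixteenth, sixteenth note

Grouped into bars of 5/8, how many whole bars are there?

One bar of 5/8 = 20 thirty-second notes.
In thirty-second notes: quarter = 8; quarter note = 8; dotted eighth = 6; eighth = 4; dotted sixteenth = 3; sixteenth note = 2.
Total: 8 + 8 + 6 + 4 + 3 + 2 = 31.
31 ÷ 20 = 1 complete bar with 11 left over.

1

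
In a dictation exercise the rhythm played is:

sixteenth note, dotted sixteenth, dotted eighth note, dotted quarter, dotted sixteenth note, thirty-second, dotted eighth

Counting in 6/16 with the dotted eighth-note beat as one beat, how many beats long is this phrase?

5.5

One dotted eighth-note beat = 6 thirty-second notes.
In thirty-second notes: sixteenth note = 2; dotted sixteenth = 3; dotted eighth note = 6; dotted quarter = 12; dotted sixteenth note = 3; thirty-second = 1; dotted eighth = 6.
Total: 2 + 3 + 6 + 12 + 3 + 1 + 6 = 33.
33 ÷ 6 = 5.5 beats.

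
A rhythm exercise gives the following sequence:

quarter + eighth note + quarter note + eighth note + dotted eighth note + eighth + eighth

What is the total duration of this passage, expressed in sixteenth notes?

Each duration in sixteenth notes: quarter = 4; eighth note = 2; quarter note = 4; eighth note = 2; dotted eighth note = 3; eighth = 2; eighth = 2.
Altogether 4 + 2 + 4 + 2 + 3 + 2 + 2 = 19 sixteenth notes.

19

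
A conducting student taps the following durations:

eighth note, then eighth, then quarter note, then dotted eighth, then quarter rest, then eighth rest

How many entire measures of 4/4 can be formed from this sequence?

One bar of 4/4 = 16 sixteenth notes.
Each duration in sixteenth notes: eighth note = 2; eighth = 2; quarter note = 4; dotted eighth = 3; quarter rest = 4; eighth rest = 2.
Total: 2 + 2 + 4 + 3 + 4 + 2 = 17.
17 ÷ 16 = 1 complete bar with 1 left over.

1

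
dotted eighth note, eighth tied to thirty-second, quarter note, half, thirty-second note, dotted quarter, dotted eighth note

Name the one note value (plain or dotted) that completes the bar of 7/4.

The bar of 7/4 = 56 thirty-second notes.
Convert each value to thirty-second notes: dotted eighth note = 6; eighth tied to thirty-second (eighth + thirty-second) = 5; quarter note = 8; half = 16; thirty-second note = 1; dotted quarter = 12; dotted eighth note = 6.
Altogether 6 + 5 + 8 + 16 + 1 + 12 + 6 = 54.
Remaining: 56 − 54 = 2 thirty-second notes, which is a sixteenth note.

sixteenth note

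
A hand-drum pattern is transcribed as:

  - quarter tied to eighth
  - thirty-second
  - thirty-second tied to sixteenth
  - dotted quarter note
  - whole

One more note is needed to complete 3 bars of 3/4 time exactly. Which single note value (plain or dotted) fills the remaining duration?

3 bars of 3/4 = 72 thirty-second notes.
Working in thirty-second notes: quarter tied to eighth (quarter + eighth) = 12; thirty-second = 1; thirty-second tied to sixteenth (thirty-second + sixteenth) = 3; dotted quarter note = 12; whole = 32.
Altogether 12 + 1 + 3 + 12 + 32 = 60.
Remaining: 72 − 60 = 12 thirty-second notes, which is a dotted quarter note.

dotted quarter note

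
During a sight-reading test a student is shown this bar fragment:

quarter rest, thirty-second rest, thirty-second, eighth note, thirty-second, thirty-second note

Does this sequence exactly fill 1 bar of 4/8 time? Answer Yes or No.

One bar of 4/8 = 16 thirty-second notes.
Each duration in thirty-second notes: quarter rest = 8; thirty-second rest = 1; thirty-second = 1; eighth note = 4; thirty-second = 1; thirty-second note = 1.
Total: 8 + 1 + 1 + 4 + 1 + 1 = 16.
16 equals 16, so the answer is Yes.

Yes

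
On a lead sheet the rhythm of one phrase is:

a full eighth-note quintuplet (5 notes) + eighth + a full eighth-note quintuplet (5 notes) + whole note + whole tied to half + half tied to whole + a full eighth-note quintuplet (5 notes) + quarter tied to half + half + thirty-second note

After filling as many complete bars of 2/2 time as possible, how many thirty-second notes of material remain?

One bar of 2/2 = 32 thirty-second notes.
Express everything in thirty-second notes: a full eighth-note quintuplet (5 notes) (five quintuplet eighths span one half) = 16; eighth = 4; a full eighth-note quintuplet (5 notes) (five quintuplet eighths span one half) = 16; whole note = 32; whole tied to half (whole + half) = 48; half tied to whole (half + whole) = 48; a full eighth-note quintuplet (5 notes) (five quintuplet eighths span one half) = 16; quarter tied to half (quarter + half) = 24; half = 16; thirty-second note = 1.
Total: 16 + 4 + 16 + 32 + 48 + 48 + 16 + 24 + 16 + 1 = 221.
221 ÷ 32 = 6 complete bars with 29 thirty-second notes remaining.

29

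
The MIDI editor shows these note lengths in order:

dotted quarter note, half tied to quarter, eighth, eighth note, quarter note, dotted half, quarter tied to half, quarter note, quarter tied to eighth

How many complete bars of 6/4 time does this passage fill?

2

One bar of 6/4 = 12 eighth notes.
Working in eighth notes: dotted quarter note = 3; half tied to quarter (half + quarter) = 6; eighth = 1; eighth note = 1; quarter note = 2; dotted half = 6; quarter tied to half (quarter + half) = 6; quarter note = 2; quarter tied to eighth (quarter + eighth) = 3.
Adding: 3 + 6 + 1 + 1 + 2 + 6 + 6 + 2 + 3 = 30.
30 ÷ 12 = 2 complete bars with 6 left over.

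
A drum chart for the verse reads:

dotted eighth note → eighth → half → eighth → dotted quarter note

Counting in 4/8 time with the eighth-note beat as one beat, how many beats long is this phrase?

10.5

One eighth-note beat = 2 sixteenth notes.
Convert each value to sixteenth notes: dotted eighth note = 3; eighth = 2; half = 8; eighth = 2; dotted quarter note = 6.
Adding: 3 + 2 + 8 + 2 + 6 = 21.
21 ÷ 2 = 10.5 beats.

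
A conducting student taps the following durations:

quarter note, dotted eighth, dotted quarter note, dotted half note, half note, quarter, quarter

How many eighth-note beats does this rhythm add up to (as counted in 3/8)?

One eighth-note beat = 2 sixteenth notes.
Each duration in sixteenth notes: quarter note = 4; dotted eighth = 3; dotted quarter note = 6; dotted half note = 12; half note = 8; quarter = 4; quarter = 4.
Altogether 4 + 3 + 6 + 12 + 8 + 4 + 4 = 41.
41 ÷ 2 = 20.5 beats.

20.5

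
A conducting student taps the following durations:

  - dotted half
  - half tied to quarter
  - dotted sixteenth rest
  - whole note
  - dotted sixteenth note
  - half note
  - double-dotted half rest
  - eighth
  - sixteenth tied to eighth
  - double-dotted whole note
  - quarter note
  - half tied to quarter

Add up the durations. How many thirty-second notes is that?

Convert each value to thirty-second notes: dotted half = 24; half tied to quarter (half + quarter) = 24; dotted sixteenth rest = 3; whole note = 32; dotted sixteenth note = 3; half note = 16; double-dotted half rest = 28; eighth = 4; sixteenth tied to eighth (sixteenth + eighth) = 6; double-dotted whole note = 56; quarter note = 8; half tied to quarter (half + quarter) = 24.
Adding: 24 + 24 + 3 + 32 + 3 + 16 + 28 + 4 + 6 + 56 + 8 + 24 = 228 thirty-second notes.

228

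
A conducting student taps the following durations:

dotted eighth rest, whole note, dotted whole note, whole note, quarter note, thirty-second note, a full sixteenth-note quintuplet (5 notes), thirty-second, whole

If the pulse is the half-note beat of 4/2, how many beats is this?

One half-note beat = 16 thirty-second notes.
Working in thirty-second notes: dotted eighth rest = 6; whole note = 32; dotted whole note = 48; whole note = 32; quarter note = 8; thirty-second note = 1; a full sixteenth-note quintuplet (5 notes) (five quintuplet sixteenths span one quarter) = 8; thirty-second = 1; whole = 32.
Altogether 6 + 32 + 48 + 32 + 8 + 1 + 8 + 1 + 32 = 168.
168 ÷ 16 = 10.5 beats.

10.5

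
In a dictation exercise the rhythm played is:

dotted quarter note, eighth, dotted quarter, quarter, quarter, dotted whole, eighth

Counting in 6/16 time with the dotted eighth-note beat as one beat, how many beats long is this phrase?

One dotted eighth-note beat = 3 sixteenth notes.
Working in sixteenth notes: dotted quarter note = 6; eighth = 2; dotted quarter = 6; quarter = 4; quarter = 4; dotted whole = 24; eighth = 2.
Sum: 6 + 2 + 6 + 4 + 4 + 24 + 2 = 48.
48 ÷ 3 = 16 beats.

16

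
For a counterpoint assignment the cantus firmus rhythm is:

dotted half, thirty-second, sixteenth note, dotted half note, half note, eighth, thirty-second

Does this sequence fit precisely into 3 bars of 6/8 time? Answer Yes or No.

Yes

One bar of 6/8 = 24 thirty-second notes, so 3 bars = 72.
Working in thirty-second notes: dotted half = 24; thirty-second = 1; sixteenth note = 2; dotted half note = 24; half note = 16; eighth = 4; thirty-second = 1.
Altogether 24 + 1 + 2 + 24 + 16 + 4 + 1 = 72.
72 equals 72, so the answer is Yes.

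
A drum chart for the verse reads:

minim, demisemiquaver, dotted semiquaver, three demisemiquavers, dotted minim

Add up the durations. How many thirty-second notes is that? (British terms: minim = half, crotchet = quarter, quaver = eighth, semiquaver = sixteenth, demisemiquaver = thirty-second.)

47

Express everything in thirty-second notes: minim = 16; demisemiquaver = 1; dotted semiquaver = 3; demisemiquaver = 1; demisemiquaver = 1; demisemiquaver = 1; dotted minim = 24.
Sum: 16 + 1 + 3 + 1 + 1 + 1 + 24 = 47 thirty-second notes.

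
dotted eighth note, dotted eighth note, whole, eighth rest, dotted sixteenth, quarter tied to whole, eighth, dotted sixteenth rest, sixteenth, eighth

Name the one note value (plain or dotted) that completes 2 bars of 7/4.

2 bars of 7/4 = 112 thirty-second notes.
In thirty-second notes: dotted eighth note = 6; dotted eighth note = 6; whole = 32; eighth rest = 4; dotted sixteenth = 3; quarter tied to whole (quarter + whole) = 40; eighth = 4; dotted sixteenth rest = 3; sixteenth = 2; eighth = 4.
Altogether 6 + 6 + 32 + 4 + 3 + 40 + 4 + 3 + 2 + 4 = 104.
Remaining: 112 − 104 = 8 thirty-second notes, which is a quarter note.

quarter note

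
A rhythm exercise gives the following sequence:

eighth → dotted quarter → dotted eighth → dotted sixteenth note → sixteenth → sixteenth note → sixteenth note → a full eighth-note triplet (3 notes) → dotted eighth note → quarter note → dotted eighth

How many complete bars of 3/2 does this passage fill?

One bar of 3/2 = 48 thirty-second notes.
Express everything in thirty-second notes: eighth = 4; dotted quarter = 12; dotted eighth = 6; dotted sixteenth note = 3; sixteenth = 2; sixteenth note = 2; sixteenth note = 2; a full eighth-note triplet (3 notes) (three triplet eighths span one quarter) = 8; dotted eighth note = 6; quarter note = 8; dotted eighth = 6.
Altogether 4 + 12 + 6 + 3 + 2 + 2 + 2 + 8 + 6 + 8 + 6 = 59.
59 ÷ 48 = 1 complete bar with 11 left over.

1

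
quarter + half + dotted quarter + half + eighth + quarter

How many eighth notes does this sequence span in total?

16

Working in eighth notes: quarter = 2; half = 4; dotted quarter = 3; half = 4; eighth = 1; quarter = 2.
Sum: 2 + 4 + 3 + 4 + 1 + 2 = 16 eighth notes.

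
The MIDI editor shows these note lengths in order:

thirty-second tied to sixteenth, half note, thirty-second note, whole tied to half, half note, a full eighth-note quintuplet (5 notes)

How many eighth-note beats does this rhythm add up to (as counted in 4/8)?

25

One eighth-note beat = 4 thirty-second notes.
In thirty-second notes: thirty-second tied to sixteenth (thirty-second + sixteenth) = 3; half note = 16; thirty-second note = 1; whole tied to half (whole + half) = 48; half note = 16; a full eighth-note quintuplet (5 notes) (five quintuplet eighths span one half) = 16.
Altogether 3 + 16 + 1 + 48 + 16 + 16 = 100.
100 ÷ 4 = 25 beats.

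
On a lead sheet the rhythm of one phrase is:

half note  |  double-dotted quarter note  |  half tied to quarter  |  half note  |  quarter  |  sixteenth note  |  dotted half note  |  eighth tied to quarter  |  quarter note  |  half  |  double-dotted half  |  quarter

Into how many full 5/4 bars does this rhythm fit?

One bar of 5/4 = 20 sixteenth notes.
Working in sixteenth notes: half note = 8; double-dotted quarter note = 7; half tied to quarter (half + quarter) = 12; half note = 8; quarter = 4; sixteenth note = 1; dotted half note = 12; eighth tied to quarter (eighth + quarter) = 6; quarter note = 4; half = 8; double-dotted half = 14; quarter = 4.
Total: 8 + 7 + 12 + 8 + 4 + 1 + 12 + 6 + 4 + 8 + 14 + 4 = 88.
88 ÷ 20 = 4 complete bars with 8 left over.

4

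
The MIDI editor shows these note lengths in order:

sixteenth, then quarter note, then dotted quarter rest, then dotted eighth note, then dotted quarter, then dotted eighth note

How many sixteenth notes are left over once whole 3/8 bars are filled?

One bar of 3/8 = 6 sixteenth notes.
Express everything in sixteenth notes: sixteenth = 1; quarter note = 4; dotted quarter rest = 6; dotted eighth note = 3; dotted quarter = 6; dotted eighth note = 3.
Total: 1 + 4 + 6 + 3 + 6 + 3 = 23.
23 ÷ 6 = 3 complete bars with 5 sixteenth notes remaining.

5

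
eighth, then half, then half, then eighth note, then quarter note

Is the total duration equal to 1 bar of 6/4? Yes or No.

One bar of 6/4 = 12 eighth notes.
Each duration in eighth notes: eighth = 1; half = 4; half = 4; eighth note = 1; quarter note = 2.
Altogether 1 + 4 + 4 + 1 + 2 = 12.
12 equals 12, so the answer is Yes.

Yes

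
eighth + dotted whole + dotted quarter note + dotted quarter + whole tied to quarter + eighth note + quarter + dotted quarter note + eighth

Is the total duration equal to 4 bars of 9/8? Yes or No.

Yes

One bar of 9/8 = 9 eighth notes, so 4 bars = 36.
Express everything in eighth notes: eighth = 1; dotted whole = 12; dotted quarter note = 3; dotted quarter = 3; whole tied to quarter (whole + quarter) = 10; eighth note = 1; quarter = 2; dotted quarter note = 3; eighth = 1.
Total: 1 + 12 + 3 + 3 + 10 + 1 + 2 + 3 + 1 = 36.
36 equals 36, so the answer is Yes.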